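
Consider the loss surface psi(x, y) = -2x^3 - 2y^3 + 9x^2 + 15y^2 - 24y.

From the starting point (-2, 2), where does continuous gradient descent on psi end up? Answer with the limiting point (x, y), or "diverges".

psi is separable, so gradient descent decouples: x follows -∂psi/∂x, y follows -∂psi/∂y.
∂psi/∂x = -6x(x - 3); at x=-2 this is -60, so x increases.
∂psi/∂y = -6(y - 4)(y - 1); at y=2 this is 12, so y decreases.
x converges to its nearest critical value 0 (a local min of the x-part); y converges to 1. The iterate converges to (0, 1).

(0, 1)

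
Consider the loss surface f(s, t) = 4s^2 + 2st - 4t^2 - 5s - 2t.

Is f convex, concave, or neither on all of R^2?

f is quadratic, so its Hessian is the constant matrix H = [[8, 2], [2, -8]].
det(H) = -68, tr(H) = 0.
det(H) < 0, so H is indefinite: neither convex nor concave.

neither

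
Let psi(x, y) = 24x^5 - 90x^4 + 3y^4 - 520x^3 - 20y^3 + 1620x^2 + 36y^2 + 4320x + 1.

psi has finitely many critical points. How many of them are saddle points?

psi separates as a function of x plus a function of y, so ∇psi=0 decouples.
∂psi/∂x = 120(x - 4)(x - 3)(x + 1)(x + 3) = 0 at x ∈ {-3, -1, 3, 4}; ∂psi/∂y = 12y(y - 3)(y - 2) = 0 at y ∈ {0, 2, 3}.
The Hessian is diagonal: diag(psi_xx, psi_yy). Second derivatives: psi_xx(-3)=-10080, psi_xx(-1)=4800, psi_xx(3)=-2880, psi_xx(4)=4200; psi_yy(0)=72, psi_yy(2)=-24, psi_yy(3)=36.
Saddle points occur where the two diagonal entries have opposite signs: (-3, 0), (-3, 3), (-1, 2), (3, 0), (3, 3), (4, 2). Count: 6.

6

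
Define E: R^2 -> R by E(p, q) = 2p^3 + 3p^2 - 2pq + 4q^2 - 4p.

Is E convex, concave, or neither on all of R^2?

The term 2p^3 is cubic, so the Hessian is not constant.
∂²E/∂p² = 12p + 6, which takes both signs as p varies (negative for sufficiently negative p). A diagonal entry of the Hessian changing sign means the Hessian is neither positive- nor negative-semidefinite on all of R^2.

neither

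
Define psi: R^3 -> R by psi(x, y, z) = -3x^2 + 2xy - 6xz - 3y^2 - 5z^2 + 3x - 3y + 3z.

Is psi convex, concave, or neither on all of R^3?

psi is quadratic, so its Hessian is the constant matrix H = [[-6, 2, -6], [2, -6, 0], [-6, 0, -10]].
Leading principal minors: -6, 32, -104.
Signs alternate −, +, − ⇒ H ≺ 0 ⇒ concave.

concave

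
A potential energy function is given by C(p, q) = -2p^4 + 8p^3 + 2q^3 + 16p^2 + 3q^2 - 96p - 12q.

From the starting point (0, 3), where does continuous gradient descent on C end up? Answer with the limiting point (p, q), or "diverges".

(2, 1)

C is separable, so gradient descent decouples: p follows -∂C/∂p, q follows -∂C/∂q.
∂C/∂p = -8(p - 3)(p - 2)(p + 2); at p=0 this is -96, so p increases.
∂C/∂q = 6(q - 1)(q + 2); at q=3 this is 60, so q decreases.
p converges to its nearest critical value 2 (a local min of the p-part); q converges to 1. The iterate converges to (2, 1).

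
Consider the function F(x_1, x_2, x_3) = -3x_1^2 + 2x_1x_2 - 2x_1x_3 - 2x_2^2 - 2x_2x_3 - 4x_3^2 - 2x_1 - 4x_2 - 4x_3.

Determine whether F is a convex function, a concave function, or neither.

F is quadratic, so its Hessian is the constant matrix H = [[-6, 2, -2], [2, -4, -2], [-2, -2, -8]].
Leading principal minors: -6, 20, -104.
Signs alternate −, +, − ⇒ H ≺ 0 ⇒ concave.

concave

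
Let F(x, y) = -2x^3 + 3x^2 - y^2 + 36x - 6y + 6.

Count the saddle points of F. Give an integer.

1

F separates as a function of x plus a function of y, so ∇F=0 decouples.
∂F/∂x = -6(x - 3)(x + 2) = 0 at x ∈ {-2, 3}; ∂F/∂y = -2(y + 3) = 0 at y ∈ {-3}.
The Hessian is diagonal: diag(F_xx, F_yy). Second derivatives: F_xx(-2)=30, F_xx(3)=-30; F_yy(-3)=-2.
Saddle points occur where the two diagonal entries have opposite signs: (-2, -3). Count: 1.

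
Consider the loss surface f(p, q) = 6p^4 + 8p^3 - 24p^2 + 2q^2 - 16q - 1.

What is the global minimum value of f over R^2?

-97

f(p,q) separates as A(p) + B(q) − 1, so its minimum is min A + min B − 1.
A'(p) = 24p(p - 1)(p + 2) vanishes at p ∈ {-2, 0, 1}; B'(q) = 4q - 16 vanishes at q ∈ {4}.
Local minima of A (where A''>0): A(-2)=-64, A(1)=-10. Local minima of B: B(4)=-32.
So the global minimum of f is A(-2) + B(4) − 1 = -64 − 32 − 1 = -97, attained at (-2, 4).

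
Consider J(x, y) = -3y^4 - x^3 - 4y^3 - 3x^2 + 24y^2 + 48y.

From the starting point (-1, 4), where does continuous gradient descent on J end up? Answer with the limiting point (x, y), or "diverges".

diverges

J is separable, so gradient descent decouples: x follows -∂J/∂x, y follows -∂J/∂y.
∂J/∂x = -3x(x + 2); at x=-1 this is 3, so x decreases.
∂J/∂y = -12(y - 2)(y + 1)(y + 2); at y=4 this is -720, so y increases.
The y-coordinate has no critical point in that direction and runs off to infinity.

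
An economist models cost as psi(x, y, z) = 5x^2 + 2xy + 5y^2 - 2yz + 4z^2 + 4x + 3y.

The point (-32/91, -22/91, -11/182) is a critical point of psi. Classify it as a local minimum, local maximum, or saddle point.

The Hessian is constant: H = [[10, 2, 0], [2, 10, -2], [0, -2, 8]].
Leading principal minors: Δ₁ = 10, Δ₂ = 96, Δ₃ = 728.
All leading minors are positive, so H is positive definite: a local minimum.

local minimum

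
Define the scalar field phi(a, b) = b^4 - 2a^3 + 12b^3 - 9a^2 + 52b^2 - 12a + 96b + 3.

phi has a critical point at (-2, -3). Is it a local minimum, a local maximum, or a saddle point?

saddle point

The mixed partial ∂²phi/∂a∂b is 0, so the Hessian at any point is diag(phi_aa, phi_bb) = diag(-6(2a + 3), 4(3b^2 + 18b + 26)).
At (-2, -3): H = diag(6, -4).
The eigenvalues have opposite signs, so H is indefinite: a saddle point.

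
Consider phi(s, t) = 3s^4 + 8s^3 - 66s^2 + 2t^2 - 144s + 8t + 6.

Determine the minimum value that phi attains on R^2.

phi(s,t) separates as P(s) + Q(t) + 6, so its minimum is min P + min Q + 6.
P'(s) = 12(s - 3)(s + 1)(s + 4) vanishes at s ∈ {-4, -1, 3}; Q'(t) = 4(t + 2) vanishes at t ∈ {-2}.
Local minima of P (where P''>0): P(-4)=-224, P(3)=-567. Local minima of Q: Q(-2)=-8.
So the global minimum of phi is P(3) + Q(-2) + 6 = -567 − 8 + 6 = -569, attained at (3, -2).

-569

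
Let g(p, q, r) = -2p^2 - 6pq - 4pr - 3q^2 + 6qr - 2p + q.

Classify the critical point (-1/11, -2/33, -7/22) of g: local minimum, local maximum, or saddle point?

saddle point

The Hessian is constant: H = [[-4, -6, -4], [-6, -6, 6], [-4, 6, 0]].
Leading principal minors: Δ₁ = -4, Δ₂ = -12, Δ₃ = 528.
The minors fit neither the all-positive nor the alternating-sign pattern, so H is indefinite: a saddle point.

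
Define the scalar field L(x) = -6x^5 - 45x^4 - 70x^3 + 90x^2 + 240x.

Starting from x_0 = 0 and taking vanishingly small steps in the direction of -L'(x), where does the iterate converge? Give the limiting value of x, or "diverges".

L'(x) = -30(x - 1)(x + 1)(x + 2)(x + 4), so L'(0) = 240.
Gradient descent moves in the -L' direction, i.e. x is decreasing.
The nearest critical point in that direction is x = -1, where L'' = 180 > 0 (a local minimum). The iterate converges there.

-1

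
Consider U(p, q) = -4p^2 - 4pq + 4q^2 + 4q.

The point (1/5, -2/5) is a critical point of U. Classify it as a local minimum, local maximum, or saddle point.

saddle point

The Hessian of U is constant: H = [[-8, -4], [-4, 8]].
det(H) = (-8)·8 − (-4)² = -80.
Since det(H) < 0, H is indefinite and the critical point is a saddle point.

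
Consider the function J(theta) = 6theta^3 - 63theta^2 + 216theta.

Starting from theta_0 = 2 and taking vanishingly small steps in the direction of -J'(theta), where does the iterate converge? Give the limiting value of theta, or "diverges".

J'(theta) = 18(theta - 4)(theta - 3), so J'(2) = 36.
Gradient descent moves in the -J' direction, i.e. theta is decreasing.
There is no critical point below theta=2, and J' keeps the same sign, so the iterate runs off to −∞.

diverges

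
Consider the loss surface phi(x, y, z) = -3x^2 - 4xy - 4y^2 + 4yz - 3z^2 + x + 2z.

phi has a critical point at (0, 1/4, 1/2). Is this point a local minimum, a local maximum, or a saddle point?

The Hessian is constant: H = [[-6, -4, 0], [-4, -8, 4], [0, 4, -6]].
Leading principal minors: Δ₁ = -6, Δ₂ = 32, Δ₃ = -96.
The minors alternate sign starting negative (−, +, −), so H is negative definite: a local maximum.

local maximum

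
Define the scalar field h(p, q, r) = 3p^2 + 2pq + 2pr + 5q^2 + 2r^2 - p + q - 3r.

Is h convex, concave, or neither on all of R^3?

convex

h is quadratic, so its Hessian is the constant matrix H = [[6, 2, 2], [2, 10, 0], [2, 0, 4]].
Leading principal minors: 6, 56, 184.
All positive ⇒ H ≻ 0 ⇒ convex.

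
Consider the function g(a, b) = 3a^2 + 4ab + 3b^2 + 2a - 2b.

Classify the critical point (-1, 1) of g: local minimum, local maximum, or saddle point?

local minimum

The Hessian of g is constant: H = [[6, 4], [4, 6]].
det(H) = 6·6 − 4² = 20.
det(H) > 0 and tr(H) = 12 > 0, so H is positive definite and the point is a local minimum.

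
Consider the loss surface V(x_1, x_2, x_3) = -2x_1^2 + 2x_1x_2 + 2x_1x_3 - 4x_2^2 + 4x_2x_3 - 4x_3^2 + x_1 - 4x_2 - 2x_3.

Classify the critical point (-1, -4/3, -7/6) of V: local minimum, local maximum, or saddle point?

local maximum

The Hessian is constant: H = [[-4, 2, 2], [2, -8, 4], [2, 4, -8]].
Leading principal minors: Δ₁ = -4, Δ₂ = 28, Δ₃ = -96.
The minors alternate sign starting negative (−, +, −), so H is negative definite: a local maximum.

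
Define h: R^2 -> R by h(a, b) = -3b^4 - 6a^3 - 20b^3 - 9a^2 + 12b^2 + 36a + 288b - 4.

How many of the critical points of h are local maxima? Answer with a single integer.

h separates as a function of a plus a function of b, so ∇h=0 decouples.
∂h/∂a = -18(a - 1)(a + 2) = 0 at a ∈ {-2, 1}; ∂h/∂b = -12(b - 2)(b + 3)(b + 4) = 0 at b ∈ {-4, -3, 2}.
The Hessian is diagonal: diag(h_aa, h_bb). Second derivatives: h_aa(-2)=54, h_aa(1)=-54; h_bb(-4)=-72, h_bb(-3)=60, h_bb(2)=-360.
Local maxima occur where both diagonal entries negative: (1, -4), (1, 2). Count: 2.

2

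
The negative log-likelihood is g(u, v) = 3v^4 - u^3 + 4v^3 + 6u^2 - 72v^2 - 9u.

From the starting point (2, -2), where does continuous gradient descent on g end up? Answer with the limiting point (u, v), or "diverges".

(1, -4)

g is separable, so gradient descent decouples: u follows -∂g/∂u, v follows -∂g/∂v.
∂g/∂u = -3(u - 3)(u - 1); at u=2 this is 3, so u decreases.
∂g/∂v = 12v(v - 3)(v + 4); at v=-2 this is 240, so v decreases.
u converges to its nearest critical value 1 (a local min of the u-part); v converges to -4. The iterate converges to (1, -4).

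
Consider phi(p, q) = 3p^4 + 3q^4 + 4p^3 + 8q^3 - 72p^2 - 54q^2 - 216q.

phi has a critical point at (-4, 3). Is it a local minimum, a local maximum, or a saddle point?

The mixed partial ∂²phi/∂p∂q is 0, so the Hessian at any point is diag(phi_pp, phi_qq) = diag(12(3p^2 + 2p - 12), 12(3q^2 + 4q - 9)).
At (-4, 3): H = diag(336, 360).
Both eigenvalues are positive, so H is positive definite: a local minimum.

local minimum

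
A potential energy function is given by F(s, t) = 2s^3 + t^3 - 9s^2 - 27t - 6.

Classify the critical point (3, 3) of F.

The mixed partial ∂²F/∂s∂t is 0, so the Hessian at any point is diag(F_ss, F_tt) = diag(6(2s - 3), 6t).
At (3, 3): H = diag(18, 18).
Both eigenvalues are positive, so H is positive definite: a local minimum.

local minimum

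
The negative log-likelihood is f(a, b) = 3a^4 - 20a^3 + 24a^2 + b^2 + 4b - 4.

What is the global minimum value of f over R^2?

f(a,b) separates as P(a) + Q(b) − 4, so its minimum is min P + min Q − 4.
P'(a) = 12a(a - 4)(a - 1) vanishes at a ∈ {0, 1, 4}; Q'(b) = 2b + 4 vanishes at b ∈ {-2}.
Local minima of P (where P''>0): P(0)=0, P(4)=-128. Local minima of Q: Q(-2)=-4.
So the global minimum of f is P(4) + Q(-2) − 4 = -128 − 4 − 4 = -136, attained at (4, -2).

-136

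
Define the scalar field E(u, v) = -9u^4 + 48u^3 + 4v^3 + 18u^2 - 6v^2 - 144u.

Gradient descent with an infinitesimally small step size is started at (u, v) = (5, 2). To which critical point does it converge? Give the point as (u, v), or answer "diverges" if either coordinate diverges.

E is separable, so gradient descent decouples: u follows -∂E/∂u, v follows -∂E/∂v.
∂E/∂u = -36(u - 4)(u - 1)(u + 1); at u=5 this is -864, so u increases.
∂E/∂v = 12v(v - 1); at v=2 this is 24, so v decreases.
The u-coordinate has no critical point in that direction and runs off to infinity.

diverges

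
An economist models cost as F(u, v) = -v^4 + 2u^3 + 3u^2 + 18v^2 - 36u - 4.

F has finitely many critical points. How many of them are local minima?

1

F separates as a function of u plus a function of v, so ∇F=0 decouples.
∂F/∂u = 6(u - 2)(u + 3) = 0 at u ∈ {-3, 2}; ∂F/∂v = -4v(v - 3)(v + 3) = 0 at v ∈ {-3, 0, 3}.
The Hessian is diagonal: diag(F_uu, F_vv). Second derivatives: F_uu(-3)=-30, F_uu(2)=30; F_vv(-3)=-72, F_vv(0)=36, F_vv(3)=-72.
Local minima occur where both diagonal entries positive: (2, 0). Count: 1.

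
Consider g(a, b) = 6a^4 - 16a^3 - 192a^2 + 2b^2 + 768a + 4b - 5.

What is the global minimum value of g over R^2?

-3591

g(a,b) separates as P(a) + Q(b) − 5, so its minimum is min P + min Q − 5.
P'(a) = 24(a - 4)(a - 2)(a + 4) vanishes at a ∈ {-4, 2, 4}; Q'(b) = 4b + 4 vanishes at b ∈ {-1}.
Local minima of P (where P''>0): P(-4)=-3584, P(4)=512. Local minima of Q: Q(-1)=-2.
So the global minimum of g is P(-4) + Q(-1) − 5 = -3584 − 2 − 5 = -3591, attained at (-4, -1).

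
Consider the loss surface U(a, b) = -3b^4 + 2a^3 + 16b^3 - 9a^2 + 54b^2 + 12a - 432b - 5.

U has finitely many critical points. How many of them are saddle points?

U separates as a function of a plus a function of b, so ∇U=0 decouples.
∂U/∂a = 6(a - 2)(a - 1) = 0 at a ∈ {1, 2}; ∂U/∂b = -12(b - 4)(b - 3)(b + 3) = 0 at b ∈ {-3, 3, 4}.
The Hessian is diagonal: diag(U_aa, U_bb). Second derivatives: U_aa(1)=-6, U_aa(2)=6; U_bb(-3)=-504, U_bb(3)=72, U_bb(4)=-84.
Saddle points occur where the two diagonal entries have opposite signs: (1, 3), (2, -3), (2, 4). Count: 3.

3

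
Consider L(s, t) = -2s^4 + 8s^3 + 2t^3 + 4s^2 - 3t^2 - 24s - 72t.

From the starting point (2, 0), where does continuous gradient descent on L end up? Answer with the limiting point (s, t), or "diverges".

L is separable, so gradient descent decouples: s follows -∂L/∂s, t follows -∂L/∂t.
∂L/∂s = -8(s - 3)(s - 1)(s + 1); at s=2 this is 24, so s decreases.
∂L/∂t = 6(t - 4)(t + 3); at t=0 this is -72, so t increases.
s converges to its nearest critical value 1 (a local min of the s-part); t converges to 4. The iterate converges to (1, 4).

(1, 4)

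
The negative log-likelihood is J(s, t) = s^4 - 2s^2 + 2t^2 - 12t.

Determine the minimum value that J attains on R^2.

J(s,t) separates as P(s) + Q(t), so its minimum is min P + min Q.
P'(s) = 4s(s - 1)(s + 1) vanishes at s ∈ {-1, 0, 1}; Q'(t) = 4(t - 3) vanishes at t ∈ {3}.
Local minima of P (where P''>0): P(-1)=-1, P(1)=-1. Local minima of Q: Q(3)=-18.
So the global minimum of J is P(-1) + Q(3) = -1 − 18 = -19, attained at (-1, 3).

-19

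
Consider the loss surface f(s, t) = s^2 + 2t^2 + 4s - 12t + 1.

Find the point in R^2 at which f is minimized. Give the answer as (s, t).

(-2, 3)

f(s,t) separates as P(s) + Q(t) + 1, so its minimum is min P + min Q + 1.
P'(s) = 2s + 4 vanishes at s ∈ {-2}; Q'(t) = 4(t - 3) vanishes at t ∈ {3}.
Local minima of P (where P''>0): P(-2)=-4. Local minima of Q: Q(3)=-18.
So the global minimum of f is P(-2) + Q(3) + 1 = -4 − 18 + 1 = -21, attained at (-2, 3).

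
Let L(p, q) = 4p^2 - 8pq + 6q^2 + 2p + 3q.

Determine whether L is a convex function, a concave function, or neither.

L is quadratic, so its Hessian is the constant matrix H = [[8, -8], [-8, 12]].
det(H) = 32, tr(H) = 20.
det(H) > 0 and tr(H) > 0, so H is positive definite everywhere: convex.

convex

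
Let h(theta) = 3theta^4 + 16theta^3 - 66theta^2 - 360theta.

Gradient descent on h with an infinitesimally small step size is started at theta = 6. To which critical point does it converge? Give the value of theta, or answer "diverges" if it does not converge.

3

h'(theta) = 12(theta - 3)(theta + 2)(theta + 5), so h'(6) = 3168.
Gradient descent moves in the -h' direction, i.e. theta is decreasing.
The nearest critical point in that direction is theta = 3, where h'' = 480 > 0 (a local minimum). The iterate converges there.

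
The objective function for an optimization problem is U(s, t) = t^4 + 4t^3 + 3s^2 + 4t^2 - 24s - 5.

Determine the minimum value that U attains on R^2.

U(s,t) separates as P(s) + Q(t) − 5, so its minimum is min P + min Q − 5.
P'(s) = 6s - 24 vanishes at s ∈ {4}; Q'(t) = 4t(t + 1)(t + 2) vanishes at t ∈ {-2, -1, 0}.
Local minima of P (where P''>0): P(4)=-48. Local minima of Q: Q(-2)=0, Q(0)=0.
So the global minimum of U is P(4) + Q(-2) − 5 = -48 + 0 − 5 = -53, attained at (4, -2).

-53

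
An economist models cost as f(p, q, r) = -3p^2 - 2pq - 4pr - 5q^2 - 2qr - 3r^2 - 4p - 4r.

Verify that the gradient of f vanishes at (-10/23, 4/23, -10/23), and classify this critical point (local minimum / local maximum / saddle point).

local maximum

∇f = (-6p - 2q - 4r - 4, -2p - 10q - 2r, -4p - 2q - 6r - 4); substituting (-10/23, 4/23, -10/23) gives ∇f = (0, 0, 0), so (-10/23, 4/23, -10/23) is indeed a critical point.
The Hessian is constant: H = [[-6, -2, -4], [-2, -10, -2], [-4, -2, -6]].
Leading principal minors: Δ₁ = -6, Δ₂ = 56, Δ₃ = -184.
The minors alternate sign starting negative (−, +, −), so H is negative definite: a local maximum.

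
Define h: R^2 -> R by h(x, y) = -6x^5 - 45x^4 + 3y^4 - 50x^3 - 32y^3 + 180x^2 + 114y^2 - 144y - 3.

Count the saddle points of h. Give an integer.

6

h separates as a function of x plus a function of y, so ∇h=0 decouples.
∂h/∂x = -30x(x - 1)(x + 3)(x + 4) = 0 at x ∈ {-4, -3, 0, 1}; ∂h/∂y = 12(y - 4)(y - 3)(y - 1) = 0 at y ∈ {1, 3, 4}.
The Hessian is diagonal: diag(h_xx, h_yy). Second derivatives: h_xx(-4)=600, h_xx(-3)=-360, h_xx(0)=360, h_xx(1)=-600; h_yy(1)=72, h_yy(3)=-24, h_yy(4)=36.
Saddle points occur where the two diagonal entries have opposite signs: (-4, 3), (-3, 1), (-3, 4), (0, 3), (1, 1), (1, 4). Count: 6.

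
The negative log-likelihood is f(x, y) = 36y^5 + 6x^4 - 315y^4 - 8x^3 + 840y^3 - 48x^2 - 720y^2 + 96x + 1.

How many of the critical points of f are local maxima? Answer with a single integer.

2

f separates as a function of x plus a function of y, so ∇f=0 decouples.
∂f/∂x = 24(x - 2)(x - 1)(x + 2) = 0 at x ∈ {-2, 1, 2}; ∂f/∂y = 180y(y - 4)(y - 2)(y - 1) = 0 at y ∈ {0, 1, 2, 4}.
The Hessian is diagonal: diag(f_xx, f_yy). Second derivatives: f_xx(-2)=288, f_xx(1)=-72, f_xx(2)=96; f_yy(0)=-1440, f_yy(1)=540, f_yy(2)=-720, f_yy(4)=4320.
Local maxima occur where both diagonal entries negative: (1, 0), (1, 2). Count: 2.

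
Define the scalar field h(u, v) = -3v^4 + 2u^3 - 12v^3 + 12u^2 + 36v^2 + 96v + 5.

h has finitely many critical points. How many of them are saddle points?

h separates as a function of u plus a function of v, so ∇h=0 decouples.
∂h/∂u = 6u(u + 4) = 0 at u ∈ {-4, 0}; ∂h/∂v = -12(v - 2)(v + 1)(v + 4) = 0 at v ∈ {-4, -1, 2}.
The Hessian is diagonal: diag(h_uu, h_vv). Second derivatives: h_uu(-4)=-24, h_uu(0)=24; h_vv(-4)=-216, h_vv(-1)=108, h_vv(2)=-216.
Saddle points occur where the two diagonal entries have opposite signs: (-4, -1), (0, -4), (0, 2). Count: 3.

3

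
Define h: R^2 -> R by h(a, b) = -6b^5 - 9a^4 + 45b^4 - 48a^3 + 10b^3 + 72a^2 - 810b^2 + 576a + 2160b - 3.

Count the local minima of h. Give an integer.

h separates as a function of a plus a function of b, so ∇h=0 decouples.
∂h/∂a = -36(a - 2)(a + 2)(a + 4) = 0 at a ∈ {-4, -2, 2}; ∂h/∂b = -30(b - 4)(b - 3)(b - 2)(b + 3) = 0 at b ∈ {-3, 2, 3, 4}.
The Hessian is diagonal: diag(h_aa, h_bb). Second derivatives: h_aa(-4)=-432, h_aa(-2)=288, h_aa(2)=-864; h_bb(-3)=6300, h_bb(2)=-300, h_bb(3)=180, h_bb(4)=-420.
Local minima occur where both diagonal entries positive: (-2, -3), (-2, 3). Count: 2.

2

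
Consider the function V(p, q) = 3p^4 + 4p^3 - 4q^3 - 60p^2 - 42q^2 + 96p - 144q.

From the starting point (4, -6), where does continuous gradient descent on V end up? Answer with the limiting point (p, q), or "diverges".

(2, -4)

V is separable, so gradient descent decouples: p follows -∂V/∂p, q follows -∂V/∂q.
∂V/∂p = 12(p - 2)(p - 1)(p + 4); at p=4 this is 576, so p decreases.
∂V/∂q = -12(q + 3)(q + 4); at q=-6 this is -72, so q increases.
p converges to its nearest critical value 2 (a local min of the p-part); q converges to -4. The iterate converges to (2, -4).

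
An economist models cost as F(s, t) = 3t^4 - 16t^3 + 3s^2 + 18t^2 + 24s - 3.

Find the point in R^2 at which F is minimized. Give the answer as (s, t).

F(s,t) separates as P(s) + Q(t) − 3, so its minimum is min P + min Q − 3.
P'(s) = 6s + 24 vanishes at s ∈ {-4}; Q'(t) = 12t(t - 3)(t - 1) vanishes at t ∈ {0, 1, 3}.
Local minima of P (where P''>0): P(-4)=-48. Local minima of Q: Q(0)=0, Q(3)=-27.
So the global minimum of F is P(-4) + Q(3) − 3 = -48 − 27 − 3 = -78, attained at (-4, 3).

(-4, 3)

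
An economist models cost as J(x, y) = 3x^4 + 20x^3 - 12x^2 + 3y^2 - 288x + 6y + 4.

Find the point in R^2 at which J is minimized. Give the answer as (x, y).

J(x,y) separates as P(x) + Q(y) + 4, so its minimum is min P + min Q + 4.
P'(x) = 12(x - 2)(x + 3)(x + 4) vanishes at x ∈ {-4, -3, 2}; Q'(y) = 6y + 6 vanishes at y ∈ {-1}.
Local minima of P (where P''>0): P(-4)=448, P(2)=-416. Local minima of Q: Q(-1)=-3.
So the global minimum of J is P(2) + Q(-1) + 4 = -416 − 3 + 4 = -415, attained at (2, -1).

(2, -1)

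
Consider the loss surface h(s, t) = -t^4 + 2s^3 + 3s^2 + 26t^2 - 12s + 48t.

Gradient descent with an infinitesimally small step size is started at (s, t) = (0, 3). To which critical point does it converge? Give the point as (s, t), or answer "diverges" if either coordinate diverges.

h is separable, so gradient descent decouples: s follows -∂h/∂s, t follows -∂h/∂t.
∂h/∂s = 6(s - 1)(s + 2); at s=0 this is -12, so s increases.
∂h/∂t = -4(t - 4)(t + 1)(t + 3); at t=3 this is 96, so t decreases.
s converges to its nearest critical value 1 (a local min of the s-part); t converges to -1. The iterate converges to (1, -1).

(1, -1)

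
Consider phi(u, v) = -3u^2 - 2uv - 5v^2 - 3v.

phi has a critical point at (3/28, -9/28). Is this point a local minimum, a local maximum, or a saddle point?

local maximum

The Hessian of phi is constant: H = [[-6, -2], [-2, -10]].
det(H) = (-6)·(-10) − (-2)² = 56.
det(H) > 0 and tr(H) = -16 < 0, so H is negative definite and the point is a local maximum.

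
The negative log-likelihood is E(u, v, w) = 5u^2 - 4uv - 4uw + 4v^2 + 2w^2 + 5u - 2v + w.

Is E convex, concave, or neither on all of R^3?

E is quadratic, so its Hessian is the constant matrix H = [[10, -4, -4], [-4, 8, 0], [-4, 0, 4]].
Leading principal minors: 10, 64, 128.
All positive ⇒ H ≻ 0 ⇒ convex.

convex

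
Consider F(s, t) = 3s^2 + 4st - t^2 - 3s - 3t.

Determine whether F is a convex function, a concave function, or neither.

F is quadratic, so its Hessian is the constant matrix H = [[6, 4], [4, -2]].
det(H) = -28, tr(H) = 4.
det(H) < 0, so H is indefinite: neither convex nor concave.

neither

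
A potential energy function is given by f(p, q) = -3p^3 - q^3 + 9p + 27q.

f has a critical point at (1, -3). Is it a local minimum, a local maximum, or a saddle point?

saddle point

The mixed partial ∂²f/∂p∂q is 0, so the Hessian at any point is diag(f_pp, f_qq) = diag(-18p, -6q).
At (1, -3): H = diag(-18, 18).
The eigenvalues have opposite signs, so H is indefinite: a saddle point.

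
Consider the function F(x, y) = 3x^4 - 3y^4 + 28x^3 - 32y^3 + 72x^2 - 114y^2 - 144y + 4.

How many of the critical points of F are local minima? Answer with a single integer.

2

F separates as a function of x plus a function of y, so ∇F=0 decouples.
∂F/∂x = 12x(x + 3)(x + 4) = 0 at x ∈ {-4, -3, 0}; ∂F/∂y = -12(y + 1)(y + 3)(y + 4) = 0 at y ∈ {-4, -3, -1}.
The Hessian is diagonal: diag(F_xx, F_yy). Second derivatives: F_xx(-4)=48, F_xx(-3)=-36, F_xx(0)=144; F_yy(-4)=-36, F_yy(-3)=24, F_yy(-1)=-72.
Local minima occur where both diagonal entries positive: (-4, -3), (0, -3). Count: 2.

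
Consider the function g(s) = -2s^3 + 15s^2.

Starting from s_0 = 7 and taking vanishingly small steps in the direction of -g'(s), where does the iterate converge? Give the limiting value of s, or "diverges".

g'(s) = -6s(s - 5), so g'(7) = -84.
Gradient descent moves in the -g' direction, i.e. s is increasing.
There is no critical point above s=7, and g' keeps the same sign, so the iterate runs off to +∞.

diverges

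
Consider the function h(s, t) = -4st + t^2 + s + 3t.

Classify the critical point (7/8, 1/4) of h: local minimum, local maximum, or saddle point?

The Hessian of h is constant: H = [[0, -4], [-4, 2]].
det(H) = 0·2 − (-4)² = -16.
Since det(H) < 0, H is indefinite and the critical point is a saddle point.

saddle point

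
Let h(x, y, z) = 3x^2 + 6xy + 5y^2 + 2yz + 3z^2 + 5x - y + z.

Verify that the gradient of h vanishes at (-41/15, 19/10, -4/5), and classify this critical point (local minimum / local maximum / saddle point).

∇h = (6x + 6y + 5, 6x + 10y + 2z - 1, 2y + 6z + 1); substituting (-41/15, 19/10, -4/5) gives ∇h = (0, 0, 0), so (-41/15, 19/10, -4/5) is indeed a critical point.
The Hessian is constant: H = [[6, 6, 0], [6, 10, 2], [0, 2, 6]].
Leading principal minors: Δ₁ = 6, Δ₂ = 24, Δ₃ = 120.
All leading minors are positive, so H is positive definite: a local minimum.

local minimum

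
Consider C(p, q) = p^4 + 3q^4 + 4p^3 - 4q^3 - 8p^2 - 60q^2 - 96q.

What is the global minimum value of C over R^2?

-960

C(p,q) separates as A(p) + B(q), so its minimum is min A + min B.
A'(p) = 4p(p - 1)(p + 4) vanishes at p ∈ {-4, 0, 1}; B'(q) = 12(q - 4)(q + 1)(q + 2) vanishes at q ∈ {-2, -1, 4}.
Local minima of A (where A''>0): A(-4)=-128, A(1)=-3. Local minima of B: B(-2)=32, B(4)=-832.
So the global minimum of C is A(-4) + B(4) = -128 − 832 = -960, attained at (-4, 4).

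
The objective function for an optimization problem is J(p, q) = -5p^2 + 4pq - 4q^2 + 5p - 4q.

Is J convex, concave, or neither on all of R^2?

concave

J is quadratic, so its Hessian is the constant matrix H = [[-10, 4], [4, -8]].
det(H) = 64, tr(H) = -18.
det(H) > 0 and tr(H) < 0, so H is negative definite everywhere: concave.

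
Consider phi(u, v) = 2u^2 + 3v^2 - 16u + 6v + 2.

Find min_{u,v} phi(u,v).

phi(u,v) separates as P(u) + Q(v) + 2, so its minimum is min P + min Q + 2.
P'(u) = 4u - 16 vanishes at u ∈ {4}; Q'(v) = 6v + 6 vanishes at v ∈ {-1}.
Local minima of P (where P''>0): P(4)=-32. Local minima of Q: Q(-1)=-3.
So the global minimum of phi is P(4) + Q(-1) + 2 = -32 − 3 + 2 = -33, attained at (4, -1).

-33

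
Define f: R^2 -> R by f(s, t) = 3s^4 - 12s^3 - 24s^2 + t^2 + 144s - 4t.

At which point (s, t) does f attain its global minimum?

f(s,t) separates as P(s) + Q(t), so its minimum is min P + min Q.
P'(s) = 12(s - 3)(s - 2)(s + 2) vanishes at s ∈ {-2, 2, 3}; Q'(t) = 2(t - 2) vanishes at t ∈ {2}.
Local minima of P (where P''>0): P(-2)=-240, P(3)=135. Local minima of Q: Q(2)=-4.
So the global minimum of f is P(-2) + Q(2) = -240 − 4 = -244, attained at (-2, 2).

(-2, 2)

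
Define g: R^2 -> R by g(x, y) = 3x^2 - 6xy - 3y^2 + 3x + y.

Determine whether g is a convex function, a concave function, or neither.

neither

g is quadratic, so its Hessian is the constant matrix H = [[6, -6], [-6, -6]].
det(H) = -72, tr(H) = 0.
det(H) < 0, so H is indefinite: neither convex nor concave.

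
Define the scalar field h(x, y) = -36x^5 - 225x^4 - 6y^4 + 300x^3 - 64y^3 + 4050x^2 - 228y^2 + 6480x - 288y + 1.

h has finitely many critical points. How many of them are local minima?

h separates as a function of x plus a function of y, so ∇h=0 decouples.
∂h/∂x = -180(x - 3)(x + 1)(x + 3)(x + 4) = 0 at x ∈ {-4, -3, -1, 3}; ∂h/∂y = -24(y + 1)(y + 3)(y + 4) = 0 at y ∈ {-4, -3, -1}.
The Hessian is diagonal: diag(h_xx, h_yy). Second derivatives: h_xx(-4)=3780, h_xx(-3)=-2160, h_xx(-1)=4320, h_xx(3)=-30240; h_yy(-4)=-72, h_yy(-3)=48, h_yy(-1)=-144.
Local minima occur where both diagonal entries positive: (-4, -3), (-1, -3). Count: 2.

2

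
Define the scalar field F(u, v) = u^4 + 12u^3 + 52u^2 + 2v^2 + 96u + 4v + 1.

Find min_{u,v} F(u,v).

-65

F(u,v) separates as P(u) + Q(v) + 1, so its minimum is min P + min Q + 1.
P'(u) = 4(u + 2)(u + 3)(u + 4) vanishes at u ∈ {-4, -3, -2}; Q'(v) = 4v + 4 vanishes at v ∈ {-1}.
Local minima of P (where P''>0): P(-4)=-64, P(-2)=-64. Local minima of Q: Q(-1)=-2.
So the global minimum of F is P(-4) + Q(-1) + 1 = -64 − 2 + 1 = -65, attained at (-4, -1).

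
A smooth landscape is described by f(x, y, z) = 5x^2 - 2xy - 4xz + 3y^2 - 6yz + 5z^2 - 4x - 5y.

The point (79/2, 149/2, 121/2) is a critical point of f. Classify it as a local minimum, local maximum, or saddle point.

The Hessian is constant: H = [[10, -2, -4], [-2, 6, -6], [-4, -6, 10]].
Leading principal minors: Δ₁ = 10, Δ₂ = 56, Δ₃ = 8.
All leading minors are positive, so H is positive definite: a local minimum.

local minimum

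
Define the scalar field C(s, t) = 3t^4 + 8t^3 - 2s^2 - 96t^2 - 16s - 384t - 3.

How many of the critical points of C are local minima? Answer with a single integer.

C separates as a function of s plus a function of t, so ∇C=0 decouples.
∂C/∂s = -4(s + 4) = 0 at s ∈ {-4}; ∂C/∂t = 12(t - 4)(t + 2)(t + 4) = 0 at t ∈ {-4, -2, 4}.
The Hessian is diagonal: diag(C_ss, C_tt). Second derivatives: C_ss(-4)=-4; C_tt(-4)=192, C_tt(-2)=-144, C_tt(4)=576.
Local minima occur where both diagonal entries positive: none. Count: 0.

0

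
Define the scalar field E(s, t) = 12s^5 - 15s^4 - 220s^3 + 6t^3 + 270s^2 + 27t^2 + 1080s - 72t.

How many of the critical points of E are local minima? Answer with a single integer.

E separates as a function of s plus a function of t, so ∇E=0 decouples.
∂E/∂s = 60(s - 3)(s - 2)(s + 1)(s + 3) = 0 at s ∈ {-3, -1, 2, 3}; ∂E/∂t = 18(t - 1)(t + 4) = 0 at t ∈ {-4, 1}.
The Hessian is diagonal: diag(E_ss, E_tt). Second derivatives: E_ss(-3)=-3600, E_ss(-1)=1440, E_ss(2)=-900, E_ss(3)=1440; E_tt(-4)=-90, E_tt(1)=90.
Local minima occur where both diagonal entries positive: (-1, 1), (3, 1). Count: 2.

2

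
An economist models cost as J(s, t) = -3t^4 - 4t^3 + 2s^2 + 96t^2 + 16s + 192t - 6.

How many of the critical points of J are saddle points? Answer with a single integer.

2

J separates as a function of s plus a function of t, so ∇J=0 decouples.
∂J/∂s = 4(s + 4) = 0 at s ∈ {-4}; ∂J/∂t = -12(t - 4)(t + 1)(t + 4) = 0 at t ∈ {-4, -1, 4}.
The Hessian is diagonal: diag(J_ss, J_tt). Second derivatives: J_ss(-4)=4; J_tt(-4)=-288, J_tt(-1)=180, J_tt(4)=-480.
Saddle points occur where the two diagonal entries have opposite signs: (-4, -4), (-4, 4). Count: 2.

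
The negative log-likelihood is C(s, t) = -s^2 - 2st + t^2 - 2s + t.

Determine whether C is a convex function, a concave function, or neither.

C is quadratic, so its Hessian is the constant matrix H = [[-2, -2], [-2, 2]].
det(H) = -8, tr(H) = 0.
det(H) < 0, so H is indefinite: neither convex nor concave.

neither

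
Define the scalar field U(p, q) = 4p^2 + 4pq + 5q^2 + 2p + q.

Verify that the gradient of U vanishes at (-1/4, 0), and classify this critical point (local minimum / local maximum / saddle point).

∇U = (8p + 4q + 2, 4p + 10q + 1); substituting (-1/4, 0) gives ∇U = (0, 0), so (-1/4, 0) is indeed a critical point.
The Hessian of U is constant: H = [[8, 4], [4, 10]].
det(H) = 8·10 − 4² = 64.
det(H) > 0 and tr(H) = 18 > 0, so H is positive definite and the point is a local minimum.

local minimum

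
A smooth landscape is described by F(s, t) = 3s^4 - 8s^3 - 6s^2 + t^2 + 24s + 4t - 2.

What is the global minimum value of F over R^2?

-25

F(s,t) separates as P(s) + Q(t) − 2, so its minimum is min P + min Q − 2.
P'(s) = 12(s - 2)(s - 1)(s + 1) vanishes at s ∈ {-1, 1, 2}; Q'(t) = 2(t + 2) vanishes at t ∈ {-2}.
Local minima of P (where P''>0): P(-1)=-19, P(2)=8. Local minima of Q: Q(-2)=-4.
So the global minimum of F is P(-1) + Q(-2) − 2 = -19 − 4 − 2 = -25, attained at (-1, -2).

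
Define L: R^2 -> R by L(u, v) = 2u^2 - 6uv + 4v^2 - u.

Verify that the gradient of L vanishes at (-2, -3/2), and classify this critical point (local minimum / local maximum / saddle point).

∇L = (4u - 6v - 1, -6u + 8v); substituting (-2, -3/2) gives ∇L = (0, 0), so (-2, -3/2) is indeed a critical point.
The Hessian of L is constant: H = [[4, -6], [-6, 8]].
det(H) = 4·8 − (-6)² = -4.
Since det(H) < 0, H is indefinite and the critical point is a saddle point.

saddle point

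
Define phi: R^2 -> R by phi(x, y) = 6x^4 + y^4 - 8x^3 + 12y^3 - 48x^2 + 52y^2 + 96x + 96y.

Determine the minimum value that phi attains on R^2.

-288

phi(x,y) separates as P(x) + Q(y), so its minimum is min P + min Q.
P'(x) = 24(x - 2)(x - 1)(x + 2) vanishes at x ∈ {-2, 1, 2}; Q'(y) = 4(y + 2)(y + 3)(y + 4) vanishes at y ∈ {-4, -3, -2}.
Local minima of P (where P''>0): P(-2)=-224, P(2)=32. Local minima of Q: Q(-4)=-64, Q(-2)=-64.
So the global minimum of phi is P(-2) + Q(-4) = -224 − 64 = -288, attained at (-2, -4).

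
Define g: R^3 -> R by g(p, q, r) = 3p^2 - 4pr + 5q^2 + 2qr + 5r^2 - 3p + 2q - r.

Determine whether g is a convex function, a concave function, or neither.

g is quadratic, so its Hessian is the constant matrix H = [[6, 0, -4], [0, 10, 2], [-4, 2, 10]].
Leading principal minors: 6, 60, 416.
All positive ⇒ H ≻ 0 ⇒ convex.

convex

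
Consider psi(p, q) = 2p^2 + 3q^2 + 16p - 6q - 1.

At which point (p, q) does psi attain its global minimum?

psi(p,q) separates as A(p) + B(q) − 1, so its minimum is min A + min B − 1.
A'(p) = 4p + 16 vanishes at p ∈ {-4}; B'(q) = 6q - 6 vanishes at q ∈ {1}.
Local minima of A (where A''>0): A(-4)=-32. Local minima of B: B(1)=-3.
So the global minimum of psi is A(-4) + B(1) − 1 = -32 − 3 − 1 = -36, attained at (-4, 1).

(-4, 1)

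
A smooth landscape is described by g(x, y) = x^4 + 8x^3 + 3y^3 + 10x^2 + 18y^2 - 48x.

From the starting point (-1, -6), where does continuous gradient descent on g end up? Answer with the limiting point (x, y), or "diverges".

g is separable, so gradient descent decouples: x follows -∂g/∂x, y follows -∂g/∂y.
∂g/∂x = 4(x - 1)(x + 3)(x + 4); at x=-1 this is -48, so x increases.
∂g/∂y = 9y(y + 4); at y=-6 this is 108, so y decreases.
The y-coordinate has no critical point in that direction and runs off to infinity.

diverges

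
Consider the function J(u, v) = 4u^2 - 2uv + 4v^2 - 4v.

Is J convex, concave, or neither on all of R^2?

convex

J is quadratic, so its Hessian is the constant matrix H = [[8, -2], [-2, 8]].
det(H) = 60, tr(H) = 16.
det(H) > 0 and tr(H) > 0, so H is positive definite everywhere: convex.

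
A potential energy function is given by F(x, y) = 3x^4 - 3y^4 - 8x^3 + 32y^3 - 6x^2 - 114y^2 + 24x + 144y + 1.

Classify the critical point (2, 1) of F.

saddle point

The mixed partial ∂²F/∂x∂y is 0, so the Hessian at any point is diag(F_xx, F_yy) = diag(12(3x^2 - 4x - 1), 12(-3y^2 + 16y - 19)).
At (2, 1): H = diag(36, -72).
The eigenvalues have opposite signs, so H is indefinite: a saddle point.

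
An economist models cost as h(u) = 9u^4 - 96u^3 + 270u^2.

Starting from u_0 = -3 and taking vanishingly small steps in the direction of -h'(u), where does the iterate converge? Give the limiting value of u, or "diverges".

h'(u) = 36u(u - 5)(u - 3), so h'(-3) = -5184.
Gradient descent moves in the -h' direction, i.e. u is increasing.
The nearest critical point in that direction is u = 0, where h'' = 540 > 0 (a local minimum). The iterate converges there.

0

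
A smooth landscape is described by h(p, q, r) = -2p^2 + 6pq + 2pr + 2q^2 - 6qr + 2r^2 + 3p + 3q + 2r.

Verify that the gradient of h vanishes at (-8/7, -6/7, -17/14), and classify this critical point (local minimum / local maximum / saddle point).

saddle point

∇h = (-4p + 6q + 2r + 3, 6p + 4q - 6r + 3, 2p - 6q + 4r + 2); substituting (-8/7, -6/7, -17/14) gives ∇h = (0, 0, 0), so (-8/7, -6/7, -17/14) is indeed a critical point.
The Hessian is constant: H = [[-4, 6, 2], [6, 4, -6], [2, -6, 4]].
Leading principal minors: Δ₁ = -4, Δ₂ = -52, Δ₃ = -224.
The minors fit neither the all-positive nor the alternating-sign pattern, so H is indefinite: a saddle point.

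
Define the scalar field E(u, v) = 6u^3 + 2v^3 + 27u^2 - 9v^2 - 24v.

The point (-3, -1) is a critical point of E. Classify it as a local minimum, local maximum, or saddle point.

The mixed partial ∂²E/∂u∂v is 0, so the Hessian at any point is diag(E_uu, E_vv) = diag(18(2u + 3), 6(2v - 3)).
At (-3, -1): H = diag(-54, -30).
Both eigenvalues are negative, so H is negative definite: a local maximum.

local maximum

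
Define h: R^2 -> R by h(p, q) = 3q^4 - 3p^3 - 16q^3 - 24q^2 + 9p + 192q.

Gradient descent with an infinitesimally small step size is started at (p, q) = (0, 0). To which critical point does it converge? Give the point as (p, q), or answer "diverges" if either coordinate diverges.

(-1, -2)

h is separable, so gradient descent decouples: p follows -∂h/∂p, q follows -∂h/∂q.
∂h/∂p = -9(p - 1)(p + 1); at p=0 this is 9, so p decreases.
∂h/∂q = 12(q - 4)(q - 2)(q + 2); at q=0 this is 192, so q decreases.
p converges to its nearest critical value -1 (a local min of the p-part); q converges to -2. The iterate converges to (-1, -2).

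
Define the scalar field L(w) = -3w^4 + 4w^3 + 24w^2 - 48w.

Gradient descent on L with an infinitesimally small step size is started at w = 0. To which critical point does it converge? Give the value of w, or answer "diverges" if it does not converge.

1

L'(w) = -12(w - 2)(w - 1)(w + 2), so L'(0) = -48.
Gradient descent moves in the -L' direction, i.e. w is increasing.
The nearest critical point in that direction is w = 1, where L'' = 36 > 0 (a local minimum). The iterate converges there.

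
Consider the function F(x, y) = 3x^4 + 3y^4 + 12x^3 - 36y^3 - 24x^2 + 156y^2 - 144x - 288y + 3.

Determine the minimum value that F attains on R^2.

-429

F(x,y) separates as P(x) + Q(y) + 3, so its minimum is min P + min Q + 3.
P'(x) = 12(x - 2)(x + 2)(x + 3) vanishes at x ∈ {-3, -2, 2}; Q'(y) = 12(y - 4)(y - 3)(y - 2) vanishes at y ∈ {2, 3, 4}.
Local minima of P (where P''>0): P(-3)=135, P(2)=-240. Local minima of Q: Q(2)=-192, Q(4)=-192.
So the global minimum of F is P(2) + Q(2) + 3 = -240 − 192 + 3 = -429, attained at (2, 2).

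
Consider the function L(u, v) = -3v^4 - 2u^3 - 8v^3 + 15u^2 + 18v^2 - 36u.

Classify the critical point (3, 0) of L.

The mixed partial ∂²L/∂u∂v is 0, so the Hessian at any point is diag(L_uu, L_vv) = diag(6(-2u + 5), 12(-3v^2 - 4v + 3)).
At (3, 0): H = diag(-6, 36).
The eigenvalues have opposite signs, so H is indefinite: a saddle point.

saddle point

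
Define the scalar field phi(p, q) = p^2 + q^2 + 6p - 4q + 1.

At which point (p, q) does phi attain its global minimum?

phi(p,q) separates as A(p) + B(q) + 1, so its minimum is min A + min B + 1.
A'(p) = 2p + 6 vanishes at p ∈ {-3}; B'(q) = 2q - 4 vanishes at q ∈ {2}.
Local minima of A (where A''>0): A(-3)=-9. Local minima of B: B(2)=-4.
So the global minimum of phi is A(-3) + B(2) + 1 = -9 − 4 + 1 = -12, attained at (-3, 2).

(-3, 2)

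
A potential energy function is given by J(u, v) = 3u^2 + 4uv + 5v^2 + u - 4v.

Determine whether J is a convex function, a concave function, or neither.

J is quadratic, so its Hessian is the constant matrix H = [[6, 4], [4, 10]].
det(H) = 44, tr(H) = 16.
det(H) > 0 and tr(H) > 0, so H is positive definite everywhere: convex.

convex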